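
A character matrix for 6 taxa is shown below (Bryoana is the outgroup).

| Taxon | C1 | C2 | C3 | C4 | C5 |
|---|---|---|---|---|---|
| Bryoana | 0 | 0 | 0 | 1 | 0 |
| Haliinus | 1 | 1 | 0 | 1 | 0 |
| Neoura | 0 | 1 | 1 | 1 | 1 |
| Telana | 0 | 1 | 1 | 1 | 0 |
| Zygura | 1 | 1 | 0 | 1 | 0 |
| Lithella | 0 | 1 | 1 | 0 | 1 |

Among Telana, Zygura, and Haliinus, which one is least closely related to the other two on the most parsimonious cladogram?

Character polarity is set by the outgroup: the derived state is whichever differs from the outgroup's state, so for C4 the derived state is '0', and for the remaining characters it is '1'.
C1 (derived state '1') is shared by Haliinus and Zygura — a synapomorphy uniting that clade.
All ingroup taxa share the derived state '1' for C2; it defines the ingroup but does not resolve relationships within it.
Only Lithella, Neoura, and Telana show the derived state '1' for C3, supporting them as a clade.
C4 (derived state '0') is unique to Lithella (autapomorphy; uninformative for grouping).
Only Lithella and Neoura show the derived state '1' for C5, supporting them as a clade.
Most parsimonious ingroup topology: ((Haliinus,Zygura),(Telana,(Neoura,Lithella))).
Haliinus and Zygura share a more recent common ancestor with each other than either does with Telana, so Telana is the least closely related of the three.

Telana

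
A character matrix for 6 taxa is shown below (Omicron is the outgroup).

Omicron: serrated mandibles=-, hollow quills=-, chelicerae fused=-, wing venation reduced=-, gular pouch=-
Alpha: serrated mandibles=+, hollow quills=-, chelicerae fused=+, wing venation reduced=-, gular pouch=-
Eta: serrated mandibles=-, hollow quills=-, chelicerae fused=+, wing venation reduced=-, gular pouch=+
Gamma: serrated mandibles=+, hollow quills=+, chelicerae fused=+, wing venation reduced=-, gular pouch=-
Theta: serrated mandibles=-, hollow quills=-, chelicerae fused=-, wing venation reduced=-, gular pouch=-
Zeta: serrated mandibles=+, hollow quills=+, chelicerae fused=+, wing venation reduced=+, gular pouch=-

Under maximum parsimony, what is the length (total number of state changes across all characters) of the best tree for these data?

The outgroup has state '-' for every character, so '+' is the derived state throughout.
serrated mandibles: derived state '+' in Alpha, Gamma, and Zeta only — synapomorphy for {Alpha, Gamma, Zeta}.
hollow quills: derived state '+' in Gamma and Zeta only — synapomorphy for {Gamma, Zeta}.
Only Alpha, Eta, Gamma, and Zeta show the derived state '+' for chelicerae fused, supporting them as a clade.
wing venation reduced (derived state '+') is unique to Zeta (autapomorphy; uninformative for grouping).
gular pouch: derived state '+' in Eta only — an autapomorphy, so it tells us nothing about relationships among taxa.
Most parsimonious ingroup topology: ((Eta,((Zeta,Gamma),Alpha)),Theta).
Changes per character on this tree: serrated mandibles: 1; hollow quills: 1; chelicerae fused: 1; wing venation reduced: 1; gular pouch: 1.
Total = 5.

5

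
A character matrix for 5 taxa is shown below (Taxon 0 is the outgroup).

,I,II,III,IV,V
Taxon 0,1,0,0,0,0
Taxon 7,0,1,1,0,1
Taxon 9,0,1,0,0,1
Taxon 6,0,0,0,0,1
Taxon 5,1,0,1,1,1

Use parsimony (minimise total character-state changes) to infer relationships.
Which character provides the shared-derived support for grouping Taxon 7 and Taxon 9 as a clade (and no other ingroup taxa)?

Character polarity is set by the outgroup: the derived state is whichever differs from the outgroup's state, so for I the derived state is '0', and for the remaining characters it is '1'.
Only Taxon 6, Taxon 7, and Taxon 9 show the derived state '0' for I, supporting them as a clade.
II (derived state '1') is shared by Taxon 7 and Taxon 9 — a synapomorphy uniting that clade.
III groups Taxon 5 and Taxon 7, which is incompatible with the clades supported by the remaining characters; treating it as convergent (homoplasy) costs fewer steps than any alternative tree.
IV (derived state '1') is unique to Taxon 5 (autapomorphy; uninformative for grouping).
V (derived state '1') is shared by all ingroup taxa — unites the whole ingroup.
Most parsimonious ingroup topology: (((Taxon 7,Taxon 9),Taxon 6),Taxon 5).
The clade {Taxon 7, Taxon 9} is supported by II: its derived state '1' occurs in exactly those taxa and in no other taxon (including the outgroup).

II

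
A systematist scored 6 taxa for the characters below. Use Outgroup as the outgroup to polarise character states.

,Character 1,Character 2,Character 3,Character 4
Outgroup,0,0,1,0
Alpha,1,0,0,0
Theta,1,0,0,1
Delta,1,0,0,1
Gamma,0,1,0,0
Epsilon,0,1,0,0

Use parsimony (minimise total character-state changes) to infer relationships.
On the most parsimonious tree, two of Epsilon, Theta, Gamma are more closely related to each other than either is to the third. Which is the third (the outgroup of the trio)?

Character polarity is set by the outgroup: the derived state is whichever differs from the outgroup's state, so for Character 3 the derived state is '0', and for the remaining characters it is '1'.
Character 1: derived state '1' in Alpha, Delta, and Theta only — synapomorphy for {Alpha, Delta, Theta}.
Character 2 (derived state '1') is shared by Epsilon and Gamma — a synapomorphy uniting that clade.
Character 3 (derived state '0') is shared by all ingroup taxa — unites the whole ingroup.
Only Delta and Theta show the derived state '1' for Character 4, supporting them as a clade.
Most parsimonious ingroup topology: ((Alpha,(Theta,Delta)),(Gamma,Epsilon)).
Epsilon and Gamma share a more recent common ancestor with each other than either does with Theta, so Theta is the least closely related of the three.

Theta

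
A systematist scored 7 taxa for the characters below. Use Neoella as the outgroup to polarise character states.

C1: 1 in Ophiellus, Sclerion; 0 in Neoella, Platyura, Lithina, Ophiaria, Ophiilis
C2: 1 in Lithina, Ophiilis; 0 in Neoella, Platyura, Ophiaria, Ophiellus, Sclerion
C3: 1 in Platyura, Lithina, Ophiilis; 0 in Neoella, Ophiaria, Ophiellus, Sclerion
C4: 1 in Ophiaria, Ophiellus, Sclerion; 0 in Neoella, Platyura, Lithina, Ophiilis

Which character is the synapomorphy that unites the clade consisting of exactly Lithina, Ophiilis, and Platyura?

The outgroup has state '0' for every character, so '1' is the derived state throughout.
Only Ophiellus and Sclerion show the derived state '1' for C1, supporting them as a clade.
C2 (derived state '1') is shared by Lithina and Ophiilis — a synapomorphy uniting that clade.
Only Lithina, Ophiilis, and Platyura show the derived state '1' for C3, supporting them as a clade.
C4 (derived state '1') is shared by Ophiaria, Ophiellus, and Sclerion — a synapomorphy uniting that clade.
Most parsimonious ingroup topology: ((Platyura,(Lithina,Ophiilis)),(Ophiaria,(Ophiellus,Sclerion))).
The clade {Lithina, Ophiilis, Platyura} is supported by C3: its derived state '1' occurs in exactly those taxa and in no other taxon (including the outgroup).

C3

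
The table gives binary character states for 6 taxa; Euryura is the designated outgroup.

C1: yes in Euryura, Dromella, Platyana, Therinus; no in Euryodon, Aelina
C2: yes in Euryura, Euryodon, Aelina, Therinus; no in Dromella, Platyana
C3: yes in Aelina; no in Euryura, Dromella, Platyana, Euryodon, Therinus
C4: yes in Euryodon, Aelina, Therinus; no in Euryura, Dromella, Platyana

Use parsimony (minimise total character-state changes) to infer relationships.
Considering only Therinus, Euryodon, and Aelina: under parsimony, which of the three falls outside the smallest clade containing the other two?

Character polarity is set by the outgroup: the derived state is whichever differs from the outgroup's state, so for C1, C2 the derived state is 'no', and for the remaining characters it is 'yes'.
C1 (derived state 'no') is shared by Aelina and Euryodon — a synapomorphy uniting that clade.
C2 (derived state 'no') is shared by Dromella and Platyana — a synapomorphy uniting that clade.
C3 (derived state 'yes') is unique to Aelina (autapomorphy; uninformative for grouping).
Only Aelina, Euryodon, and Therinus show the derived state 'yes' for C4, supporting them as a clade.
Most parsimonious ingroup topology: ((Dromella,Platyana),((Euryodon,Aelina),Therinus)).
Euryodon and Aelina share a more recent common ancestor with each other than either does with Therinus, so Therinus is the least closely related of the three.

Therinus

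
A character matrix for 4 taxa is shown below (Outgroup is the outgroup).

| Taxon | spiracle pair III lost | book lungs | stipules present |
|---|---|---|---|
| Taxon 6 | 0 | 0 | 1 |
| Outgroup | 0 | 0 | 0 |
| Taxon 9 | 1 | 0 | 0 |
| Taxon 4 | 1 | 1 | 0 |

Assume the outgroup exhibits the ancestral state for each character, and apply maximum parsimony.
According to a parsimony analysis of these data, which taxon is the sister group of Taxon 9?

Taxon 4

The outgroup has state '0' for every character, so '1' is the derived state throughout.
Only Taxon 4 and Taxon 9 show the derived state '1' for spiracle pair III lost, supporting them as a clade.
book lungs: derived state '1' in Taxon 4 only — an autapomorphy, so it tells us nothing about relationships among taxa.
stipules present (derived state '1') is unique to Taxon 6 (autapomorphy; uninformative for grouping).
Most parsimonious ingroup topology: (Taxon 6,(Taxon 9,Taxon 4)).
Taxon 9 and Taxon 4 form a cherry on this tree, so they are sister taxa.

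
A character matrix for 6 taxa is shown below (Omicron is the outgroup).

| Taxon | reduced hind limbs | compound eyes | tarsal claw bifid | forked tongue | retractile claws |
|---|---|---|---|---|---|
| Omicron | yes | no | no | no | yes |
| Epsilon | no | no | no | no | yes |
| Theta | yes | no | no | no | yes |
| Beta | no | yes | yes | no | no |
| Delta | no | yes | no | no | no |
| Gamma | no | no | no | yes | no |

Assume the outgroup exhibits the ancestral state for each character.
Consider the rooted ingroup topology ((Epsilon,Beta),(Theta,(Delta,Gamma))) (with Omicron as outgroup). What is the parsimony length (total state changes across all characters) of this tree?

8

Map each character onto ((Epsilon,Beta),(Theta,(Delta,Gamma))) (rooted by Omicron) and count the minimum state changes it requires (Fitch parsimony):
reduced hind limbs: 2; compound eyes: 2; tarsal claw bifid: 1; forked tongue: 1; retractile claws: 2.
Total tree length = 8.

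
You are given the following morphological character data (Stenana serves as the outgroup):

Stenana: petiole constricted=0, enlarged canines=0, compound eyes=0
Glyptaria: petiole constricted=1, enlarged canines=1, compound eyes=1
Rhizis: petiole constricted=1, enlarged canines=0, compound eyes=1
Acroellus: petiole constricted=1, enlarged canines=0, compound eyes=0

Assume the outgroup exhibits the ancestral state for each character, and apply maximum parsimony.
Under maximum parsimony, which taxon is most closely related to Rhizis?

The outgroup has state '0' for every character, so '1' is the derived state throughout.
All ingroup taxa share the derived state '1' for petiole constricted; it defines the ingroup but does not resolve relationships within it.
enlarged canines (derived state '1') is unique to Glyptaria (autapomorphy; uninformative for grouping).
Only Glyptaria and Rhizis show the derived state '1' for compound eyes, supporting them as a clade.
Most parsimonious ingroup topology: ((Glyptaria,Rhizis),Acroellus).
Rhizis and Glyptaria form a cherry on this tree, so they are sister taxa.

Glyptaria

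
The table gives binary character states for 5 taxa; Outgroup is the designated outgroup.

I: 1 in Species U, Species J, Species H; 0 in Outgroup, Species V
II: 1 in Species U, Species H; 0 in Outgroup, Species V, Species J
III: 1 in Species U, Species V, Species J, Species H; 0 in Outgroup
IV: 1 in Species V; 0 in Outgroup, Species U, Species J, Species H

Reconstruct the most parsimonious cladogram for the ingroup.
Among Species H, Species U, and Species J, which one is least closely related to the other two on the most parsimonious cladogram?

Species J

The outgroup has state '0' for every character, so '1' is the derived state throughout.
I (derived state '1') is shared by Species H, Species J, and Species U — a synapomorphy uniting that clade.
II (derived state '1') is shared by Species H and Species U — a synapomorphy uniting that clade.
All ingroup taxa share the derived state '1' for III; it defines the ingroup but does not resolve relationships within it.
IV (derived state '1') is unique to Species V (autapomorphy; uninformative for grouping).
Most parsimonious ingroup topology: (((Species U,Species H),Species J),Species V).
Species U and Species H share a more recent common ancestor with each other than either does with Species J, so Species J is the least closely related of the three.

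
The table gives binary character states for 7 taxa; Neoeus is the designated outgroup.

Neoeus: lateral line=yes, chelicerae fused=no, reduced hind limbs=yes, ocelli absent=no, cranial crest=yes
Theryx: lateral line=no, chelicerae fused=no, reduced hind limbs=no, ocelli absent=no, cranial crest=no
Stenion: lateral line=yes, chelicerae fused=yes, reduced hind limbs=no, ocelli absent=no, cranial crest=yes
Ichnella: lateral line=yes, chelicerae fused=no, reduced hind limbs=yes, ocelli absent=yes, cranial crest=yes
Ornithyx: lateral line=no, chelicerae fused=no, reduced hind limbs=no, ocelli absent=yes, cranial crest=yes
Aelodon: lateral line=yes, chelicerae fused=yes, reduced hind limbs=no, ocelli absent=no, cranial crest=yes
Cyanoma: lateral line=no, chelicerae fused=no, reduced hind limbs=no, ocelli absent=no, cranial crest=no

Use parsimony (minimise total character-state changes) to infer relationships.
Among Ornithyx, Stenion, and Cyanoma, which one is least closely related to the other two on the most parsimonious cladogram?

Stenion

Character polarity is set by the outgroup: the derived state is whichever differs from the outgroup's state, so for lateral line, reduced hind limbs, cranial crest the derived state is 'no', and for the remaining characters it is 'yes'.
Only Cyanoma, Ornithyx, and Theryx show the derived state 'no' for lateral line, supporting them as a clade.
chelicerae fused: derived state 'yes' in Aelodon and Stenion only — synapomorphy for {Aelodon, Stenion}.
Only Aelodon, Cyanoma, Ornithyx, Stenion, and Theryx show the derived state 'no' for reduced hind limbs, supporting them as a clade.
ocelli absent (state 'yes') occurs in Ichnella and Ornithyx but conflicts with the nesting implied by the other characters — most parsimoniously interpreted as homoplasy.
Only Cyanoma and Theryx show the derived state 'no' for cranial crest, supporting them as a clade.
Most parsimonious ingroup topology: ((((Theryx,Cyanoma),Ornithyx),(Stenion,Aelodon)),Ichnella).
Cyanoma and Ornithyx share a more recent common ancestor with each other than either does with Stenion, so Stenion is the least closely related of the three.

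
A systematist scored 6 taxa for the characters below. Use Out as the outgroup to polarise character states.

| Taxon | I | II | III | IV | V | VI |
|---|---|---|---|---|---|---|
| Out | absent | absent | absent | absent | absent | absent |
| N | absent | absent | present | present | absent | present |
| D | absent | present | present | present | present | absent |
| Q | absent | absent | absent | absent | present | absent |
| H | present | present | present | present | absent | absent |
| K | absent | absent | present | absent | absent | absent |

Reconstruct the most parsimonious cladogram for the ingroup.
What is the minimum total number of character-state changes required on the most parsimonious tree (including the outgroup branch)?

7

The outgroup has state 'absent' for every character, so 'present' is the derived state throughout.
I (derived state 'present') is unique to H (autapomorphy; uninformative for grouping).
Only D and H show the derived state 'present' for II, supporting them as a clade.
Only D, H, K, and N show the derived state 'present' for III, supporting them as a clade.
Only D, H, and N show the derived state 'present' for IV, supporting them as a clade.
V (state 'present') occurs in D and Q but conflicts with the nesting implied by the other characters — most parsimoniously interpreted as homoplasy.
VI: derived state 'present' in N only — an autapomorphy, so it tells us nothing about relationships among taxa.
Most parsimonious ingroup topology: (((N,(D,H)),K),Q).
Changes per character on this tree: I: 1; II: 1; III: 1; IV: 1; V: 2; VI: 1.
Total = 7.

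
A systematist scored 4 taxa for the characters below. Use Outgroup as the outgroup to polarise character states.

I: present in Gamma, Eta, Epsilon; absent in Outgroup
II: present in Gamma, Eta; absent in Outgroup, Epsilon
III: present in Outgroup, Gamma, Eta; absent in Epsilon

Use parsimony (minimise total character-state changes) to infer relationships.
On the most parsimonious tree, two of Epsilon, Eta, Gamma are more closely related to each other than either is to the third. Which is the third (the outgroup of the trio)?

Epsilon

Character polarity is set by the outgroup: the derived state is whichever differs from the outgroup's state, so for III the derived state is 'absent', and for the remaining characters it is 'present'.
All ingroup taxa share the derived state 'present' for I; it defines the ingroup but does not resolve relationships within it.
II: derived state 'present' in Eta and Gamma only — synapomorphy for {Eta, Gamma}.
III (derived state 'absent') is unique to Epsilon (autapomorphy; uninformative for grouping).
Most parsimonious ingroup topology: ((Gamma,Eta),Epsilon).
Gamma and Eta share a more recent common ancestor with each other than either does with Epsilon, so Epsilon is the least closely related of the three.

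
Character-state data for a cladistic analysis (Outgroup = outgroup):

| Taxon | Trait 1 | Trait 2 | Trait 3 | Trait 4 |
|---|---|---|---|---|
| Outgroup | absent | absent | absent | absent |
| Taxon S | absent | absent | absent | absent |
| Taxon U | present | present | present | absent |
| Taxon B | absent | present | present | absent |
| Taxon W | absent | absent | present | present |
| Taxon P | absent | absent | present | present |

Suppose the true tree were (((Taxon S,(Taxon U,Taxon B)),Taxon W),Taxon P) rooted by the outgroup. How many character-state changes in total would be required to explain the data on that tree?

6

Map each character onto (((Taxon S,(Taxon U,Taxon B)),Taxon W),Taxon P) (rooted by Outgroup) and count the minimum state changes it requires (Fitch parsimony):
Trait 1: 1; Trait 2: 1; Trait 3: 2; Trait 4: 2.
Total tree length = 6.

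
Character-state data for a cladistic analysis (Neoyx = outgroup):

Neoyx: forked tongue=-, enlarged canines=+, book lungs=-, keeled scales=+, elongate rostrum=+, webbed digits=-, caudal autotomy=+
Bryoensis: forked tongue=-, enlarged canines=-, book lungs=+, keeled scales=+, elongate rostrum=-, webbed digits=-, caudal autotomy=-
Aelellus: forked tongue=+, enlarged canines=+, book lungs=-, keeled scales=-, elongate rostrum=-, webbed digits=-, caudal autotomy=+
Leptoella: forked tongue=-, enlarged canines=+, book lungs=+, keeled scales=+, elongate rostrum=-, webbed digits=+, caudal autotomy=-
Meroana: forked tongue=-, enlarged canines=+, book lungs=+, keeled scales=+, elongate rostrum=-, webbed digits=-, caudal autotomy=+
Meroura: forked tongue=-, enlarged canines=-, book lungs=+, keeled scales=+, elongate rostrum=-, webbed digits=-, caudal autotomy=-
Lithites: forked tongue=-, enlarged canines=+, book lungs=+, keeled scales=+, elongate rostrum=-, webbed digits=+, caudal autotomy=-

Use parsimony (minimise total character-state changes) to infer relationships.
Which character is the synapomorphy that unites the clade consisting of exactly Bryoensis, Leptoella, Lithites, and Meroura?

caudal autotomy

Character polarity is set by the outgroup: the derived state is whichever differs from the outgroup's state, so for enlarged canines, keeled scales, elongate rostrum, caudal autotomy the derived state is '-', and for the remaining characters it is '+'.
forked tongue: derived state '+' in Aelellus only — an autapomorphy, so it tells us nothing about relationships among taxa.
enlarged canines (derived state '-') is shared by Bryoensis and Meroura — a synapomorphy uniting that clade.
Only Bryoensis, Leptoella, Lithites, Meroana, and Meroura show the derived state '+' for book lungs, supporting them as a clade.
keeled scales: derived state '-' in Aelellus only — an autapomorphy, so it tells us nothing about relationships among taxa.
elongate rostrum (derived state '-') is shared by all ingroup taxa — unites the whole ingroup.
webbed digits: derived state '+' in Leptoella and Lithites only — synapomorphy for {Leptoella, Lithites}.
caudal autotomy (derived state '-') is shared by Bryoensis, Leptoella, Lithites, and Meroura — a synapomorphy uniting that clade.
Most parsimonious ingroup topology: ((((Bryoensis,Meroura),(Leptoella,Lithites)),Meroana),Aelellus).
The clade {Bryoensis, Leptoella, Lithites, Meroura} is supported by caudal autotomy: its derived state '-' occurs in exactly those taxa and in no other taxon (including the outgroup).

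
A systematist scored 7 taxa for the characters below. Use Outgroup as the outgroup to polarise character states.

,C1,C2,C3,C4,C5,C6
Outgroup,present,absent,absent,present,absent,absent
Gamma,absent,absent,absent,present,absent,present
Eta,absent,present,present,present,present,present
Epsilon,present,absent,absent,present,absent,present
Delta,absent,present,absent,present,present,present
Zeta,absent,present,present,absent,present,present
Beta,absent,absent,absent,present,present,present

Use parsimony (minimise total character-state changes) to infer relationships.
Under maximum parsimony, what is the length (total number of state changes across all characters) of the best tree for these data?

6

Character polarity is set by the outgroup: the derived state is whichever differs from the outgroup's state, so for C1, C4 the derived state is 'absent', and for the remaining characters it is 'present'.
Only Beta, Delta, Eta, Gamma, and Zeta show the derived state 'absent' for C1, supporting them as a clade.
C2: derived state 'present' in Delta, Eta, and Zeta only — synapomorphy for {Delta, Eta, Zeta}.
C3 (derived state 'present') is shared by Eta and Zeta — a synapomorphy uniting that clade.
C4: derived state 'absent' in Zeta only — an autapomorphy, so it tells us nothing about relationships among taxa.
Only Beta, Delta, Eta, and Zeta show the derived state 'present' for C5, supporting them as a clade.
All ingroup taxa share the derived state 'present' for C6; it defines the ingroup but does not resolve relationships within it.
Most parsimonious ingroup topology: ((Gamma,(((Eta,Zeta),Delta),Beta)),Epsilon).
Changes per character on this tree: C1: 1; C2: 1; C3: 1; C4: 1; C5: 1; C6: 1.
Total = 6.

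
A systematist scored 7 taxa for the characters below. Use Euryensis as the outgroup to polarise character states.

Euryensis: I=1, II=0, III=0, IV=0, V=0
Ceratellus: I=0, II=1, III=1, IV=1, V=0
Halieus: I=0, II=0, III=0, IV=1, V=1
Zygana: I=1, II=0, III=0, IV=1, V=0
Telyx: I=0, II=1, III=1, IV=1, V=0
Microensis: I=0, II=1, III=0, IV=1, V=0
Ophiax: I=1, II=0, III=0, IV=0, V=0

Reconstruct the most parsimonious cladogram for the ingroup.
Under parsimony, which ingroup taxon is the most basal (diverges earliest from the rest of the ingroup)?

Character polarity is set by the outgroup: the derived state is whichever differs from the outgroup's state, so for I the derived state is '0', and for the remaining characters it is '1'.
I: derived state '0' in Ceratellus, Halieus, Microensis, and Telyx only — synapomorphy for {Ceratellus, Halieus, Microensis, Telyx}.
Only Ceratellus, Microensis, and Telyx show the derived state '1' for II, supporting them as a clade.
III: derived state '1' in Ceratellus and Telyx only — synapomorphy for {Ceratellus, Telyx}.
IV (derived state '1') is shared by Ceratellus, Halieus, Microensis, Telyx, and Zygana — a synapomorphy uniting that clade.
V: derived state '1' in Halieus only — an autapomorphy, so it tells us nothing about relationships among taxa.
Most parsimonious ingroup topology: (((((Ceratellus,Telyx),Microensis),Halieus),Zygana),Ophiax).
Ophiax is sister to the clade containing all other ingroup taxa, so it is the earliest-diverging (most basal) ingroup lineage.

Ophiax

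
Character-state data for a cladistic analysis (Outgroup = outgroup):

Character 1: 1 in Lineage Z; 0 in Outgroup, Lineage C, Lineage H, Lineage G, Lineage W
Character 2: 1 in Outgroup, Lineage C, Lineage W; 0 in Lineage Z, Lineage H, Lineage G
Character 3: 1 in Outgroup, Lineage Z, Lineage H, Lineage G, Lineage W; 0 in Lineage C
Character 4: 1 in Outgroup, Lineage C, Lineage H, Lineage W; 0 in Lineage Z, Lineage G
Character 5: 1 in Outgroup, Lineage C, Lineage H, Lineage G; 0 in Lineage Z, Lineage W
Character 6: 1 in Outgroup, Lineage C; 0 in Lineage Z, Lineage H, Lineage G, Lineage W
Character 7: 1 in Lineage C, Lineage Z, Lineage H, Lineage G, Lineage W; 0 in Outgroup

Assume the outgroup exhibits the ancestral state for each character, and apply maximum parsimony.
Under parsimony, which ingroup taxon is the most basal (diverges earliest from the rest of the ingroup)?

Character polarity is set by the outgroup: the derived state is whichever differs from the outgroup's state, so for Character 2, Character 3, Character 4, Character 5, Character 6 the derived state is '0', and for the remaining characters it is '1'.
Character 1: derived state '1' in Lineage Z only — an autapomorphy, so it tells us nothing about relationships among taxa.
Character 2 (derived state '0') is shared by Lineage G, Lineage H, and Lineage Z — a synapomorphy uniting that clade.
Character 3: derived state '0' in Lineage C only — an autapomorphy, so it tells us nothing about relationships among taxa.
Only Lineage G and Lineage Z show the derived state '0' for Character 4, supporting them as a clade.
Character 5 groups Lineage W and Lineage Z, which is incompatible with the clades supported by the remaining characters; treating it as convergent (homoplasy) costs fewer steps than any alternative tree.
Character 6 (derived state '0') is shared by Lineage G, Lineage H, Lineage W, and Lineage Z — a synapomorphy uniting that clade.
Character 7 (derived state '1') is shared by all ingroup taxa — unites the whole ingroup.
Most parsimonious ingroup topology: (Lineage C,(((Lineage Z,Lineage G),Lineage H),Lineage W)).
Lineage C is sister to the clade containing all other ingroup taxa, so it is the earliest-diverging (most basal) ingroup lineage.

Lineage C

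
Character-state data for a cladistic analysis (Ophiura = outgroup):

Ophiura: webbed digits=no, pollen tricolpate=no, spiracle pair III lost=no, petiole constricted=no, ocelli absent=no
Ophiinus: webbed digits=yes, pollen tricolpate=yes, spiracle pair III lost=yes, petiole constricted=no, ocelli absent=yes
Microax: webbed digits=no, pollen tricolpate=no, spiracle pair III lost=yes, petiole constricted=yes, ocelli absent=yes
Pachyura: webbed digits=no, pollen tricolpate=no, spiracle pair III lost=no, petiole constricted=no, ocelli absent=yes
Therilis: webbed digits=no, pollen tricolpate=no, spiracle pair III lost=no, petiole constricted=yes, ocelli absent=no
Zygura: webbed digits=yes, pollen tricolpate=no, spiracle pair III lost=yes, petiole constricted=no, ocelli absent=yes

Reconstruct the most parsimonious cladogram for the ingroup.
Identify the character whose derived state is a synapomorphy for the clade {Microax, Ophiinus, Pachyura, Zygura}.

ocelli absent

The outgroup has state 'no' for every character, so 'yes' is the derived state throughout.
webbed digits (derived state 'yes') is shared by Ophiinus and Zygura — a synapomorphy uniting that clade.
pollen tricolpate: derived state 'yes' in Ophiinus only — an autapomorphy, so it tells us nothing about relationships among taxa.
Only Microax, Ophiinus, and Zygura show the derived state 'yes' for spiracle pair III lost, supporting them as a clade.
petiole constricted (state 'yes') occurs in Microax and Therilis but conflicts with the nesting implied by the other characters — most parsimoniously interpreted as homoplasy.
Only Microax, Ophiinus, Pachyura, and Zygura show the derived state 'yes' for ocelli absent, supporting them as a clade.
Most parsimonious ingroup topology: ((((Ophiinus,Zygura),Microax),Pachyura),Therilis).
The clade {Microax, Ophiinus, Pachyura, Zygura} is supported by ocelli absent: its derived state 'yes' occurs in exactly those taxa and in no other taxon (including the outgroup).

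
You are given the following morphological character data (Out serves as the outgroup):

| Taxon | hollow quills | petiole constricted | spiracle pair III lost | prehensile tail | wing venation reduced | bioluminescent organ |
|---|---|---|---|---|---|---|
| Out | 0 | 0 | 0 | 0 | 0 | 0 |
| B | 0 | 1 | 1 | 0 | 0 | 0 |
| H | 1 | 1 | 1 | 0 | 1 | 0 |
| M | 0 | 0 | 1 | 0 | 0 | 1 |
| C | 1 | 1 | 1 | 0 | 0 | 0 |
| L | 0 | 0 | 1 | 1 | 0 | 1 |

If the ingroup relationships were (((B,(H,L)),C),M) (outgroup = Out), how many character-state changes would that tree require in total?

Map each character onto (((B,(H,L)),C),M) (rooted by Out) and count the minimum state changes it requires (Fitch parsimony):
hollow quills: 2; petiole constricted: 2; spiracle pair III lost: 1; prehensile tail: 1; wing venation reduced: 1; bioluminescent organ: 2.
Total tree length = 9.

9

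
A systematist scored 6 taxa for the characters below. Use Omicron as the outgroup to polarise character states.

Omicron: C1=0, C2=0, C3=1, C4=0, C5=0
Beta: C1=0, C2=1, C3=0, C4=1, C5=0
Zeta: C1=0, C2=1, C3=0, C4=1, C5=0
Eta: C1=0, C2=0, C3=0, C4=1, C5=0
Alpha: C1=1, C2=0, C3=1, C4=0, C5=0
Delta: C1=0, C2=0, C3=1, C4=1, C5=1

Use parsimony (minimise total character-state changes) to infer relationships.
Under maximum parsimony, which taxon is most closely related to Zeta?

Beta

Character polarity is set by the outgroup: the derived state is whichever differs from the outgroup's state, so for C3 the derived state is '0', and for the remaining characters it is '1'.
C1 (derived state '1') is unique to Alpha (autapomorphy; uninformative for grouping).
Only Beta and Zeta show the derived state '1' for C2, supporting them as a clade.
Only Beta, Eta, and Zeta show the derived state '0' for C3, supporting them as a clade.
Only Beta, Delta, Eta, and Zeta show the derived state '1' for C4, supporting them as a clade.
C5 (derived state '1') is unique to Delta (autapomorphy; uninformative for grouping).
Most parsimonious ingroup topology: ((((Beta,Zeta),Eta),Delta),Alpha).
Zeta and Beta form a cherry on this tree, so they are sister taxa.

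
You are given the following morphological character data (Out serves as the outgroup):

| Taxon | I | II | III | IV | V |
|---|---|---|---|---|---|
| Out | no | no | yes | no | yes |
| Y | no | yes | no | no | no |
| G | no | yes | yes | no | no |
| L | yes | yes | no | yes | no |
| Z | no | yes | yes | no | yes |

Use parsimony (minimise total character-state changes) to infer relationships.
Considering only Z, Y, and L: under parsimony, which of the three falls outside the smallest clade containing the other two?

Character polarity is set by the outgroup: the derived state is whichever differs from the outgroup's state, so for III, V the derived state is 'no', and for the remaining characters it is 'yes'.
I (derived state 'yes') is unique to L (autapomorphy; uninformative for grouping).
II (derived state 'yes') is shared by all ingroup taxa — unites the whole ingroup.
III: derived state 'no' in L and Y only — synapomorphy for {L, Y}.
IV (derived state 'yes') is unique to L (autapomorphy; uninformative for grouping).
V (derived state 'no') is shared by G, L, and Y — a synapomorphy uniting that clade.
Most parsimonious ingroup topology: (((Y,L),G),Z).
L and Y share a more recent common ancestor with each other than either does with Z, so Z is the least closely related of the three.

Z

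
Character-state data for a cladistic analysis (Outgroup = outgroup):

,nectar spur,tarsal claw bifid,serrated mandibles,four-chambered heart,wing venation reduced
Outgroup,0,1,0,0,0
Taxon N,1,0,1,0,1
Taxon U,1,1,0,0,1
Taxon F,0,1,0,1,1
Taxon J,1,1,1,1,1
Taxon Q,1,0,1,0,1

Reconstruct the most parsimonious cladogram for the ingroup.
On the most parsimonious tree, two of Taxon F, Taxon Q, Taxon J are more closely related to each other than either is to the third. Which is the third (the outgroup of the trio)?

Character polarity is set by the outgroup: the derived state is whichever differs from the outgroup's state, so for tarsal claw bifid the derived state is '0', and for the remaining characters it is '1'.
Only Taxon J, Taxon N, Taxon Q, and Taxon U show the derived state '1' for nectar spur, supporting them as a clade.
Only Taxon N and Taxon Q show the derived state '0' for tarsal claw bifid, supporting them as a clade.
Only Taxon J, Taxon N, and Taxon Q show the derived state '1' for serrated mandibles, supporting them as a clade.
four-chambered heart (state '1') occurs in Taxon F and Taxon J but conflicts with the nesting implied by the other characters — most parsimoniously interpreted as homoplasy.
All ingroup taxa share the derived state '1' for wing venation reduced; it defines the ingroup but does not resolve relationships within it.
Most parsimonious ingroup topology: ((((Taxon N,Taxon Q),Taxon J),Taxon U),Taxon F).
Taxon Q and Taxon J share a more recent common ancestor with each other than either does with Taxon F, so Taxon F is the least closely related of the three.

Taxon F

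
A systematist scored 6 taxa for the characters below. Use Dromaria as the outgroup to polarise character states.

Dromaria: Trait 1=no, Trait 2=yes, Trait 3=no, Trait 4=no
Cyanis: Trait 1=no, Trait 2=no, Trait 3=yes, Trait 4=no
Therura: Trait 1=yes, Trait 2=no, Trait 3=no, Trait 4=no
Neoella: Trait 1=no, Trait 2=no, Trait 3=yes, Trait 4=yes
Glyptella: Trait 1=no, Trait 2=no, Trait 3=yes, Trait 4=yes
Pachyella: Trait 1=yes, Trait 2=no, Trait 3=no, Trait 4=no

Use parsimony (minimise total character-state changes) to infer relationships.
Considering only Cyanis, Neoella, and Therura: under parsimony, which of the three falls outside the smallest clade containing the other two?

Therura

Character polarity is set by the outgroup: the derived state is whichever differs from the outgroup's state, so for Trait 2 the derived state is 'no', and for the remaining characters it is 'yes'.
Trait 1 (derived state 'yes') is shared by Pachyella and Therura — a synapomorphy uniting that clade.
Trait 2 (derived state 'no') is shared by all ingroup taxa — unites the whole ingroup.
Trait 3 (derived state 'yes') is shared by Cyanis, Glyptella, and Neoella — a synapomorphy uniting that clade.
Only Glyptella and Neoella show the derived state 'yes' for Trait 4, supporting them as a clade.
Most parsimonious ingroup topology: ((Cyanis,(Neoella,Glyptella)),(Therura,Pachyella)).
Neoella and Cyanis share a more recent common ancestor with each other than either does with Therura, so Therura is the least closely related of the three.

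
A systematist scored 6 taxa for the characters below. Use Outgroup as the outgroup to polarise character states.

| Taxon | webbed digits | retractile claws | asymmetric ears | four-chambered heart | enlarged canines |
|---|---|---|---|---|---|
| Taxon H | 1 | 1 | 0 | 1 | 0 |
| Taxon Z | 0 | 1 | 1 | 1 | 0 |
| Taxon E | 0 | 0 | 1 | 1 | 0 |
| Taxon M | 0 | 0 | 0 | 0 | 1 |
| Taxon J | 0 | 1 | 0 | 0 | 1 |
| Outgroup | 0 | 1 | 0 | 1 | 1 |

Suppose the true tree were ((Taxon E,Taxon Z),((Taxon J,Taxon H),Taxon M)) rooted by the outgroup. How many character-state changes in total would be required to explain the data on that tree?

Map each character onto ((Taxon E,Taxon Z),((Taxon J,Taxon H),Taxon M)) (rooted by Outgroup) and count the minimum state changes it requires (Fitch parsimony):
webbed digits: 1; retractile claws: 2; asymmetric ears: 1; four-chambered heart: 2; enlarged canines: 2.
Total tree length = 8.

8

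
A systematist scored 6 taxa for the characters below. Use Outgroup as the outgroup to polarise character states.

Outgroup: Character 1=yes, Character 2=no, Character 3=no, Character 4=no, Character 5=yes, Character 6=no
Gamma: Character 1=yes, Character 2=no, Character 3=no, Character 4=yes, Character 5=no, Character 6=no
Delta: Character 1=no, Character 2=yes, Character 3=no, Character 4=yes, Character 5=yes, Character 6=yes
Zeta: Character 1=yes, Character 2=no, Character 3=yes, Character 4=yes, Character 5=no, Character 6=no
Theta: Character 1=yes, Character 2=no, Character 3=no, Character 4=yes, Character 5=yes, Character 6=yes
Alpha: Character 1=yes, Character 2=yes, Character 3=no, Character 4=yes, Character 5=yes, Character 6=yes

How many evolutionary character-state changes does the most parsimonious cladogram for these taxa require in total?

6

Character polarity is set by the outgroup: the derived state is whichever differs from the outgroup's state, so for Character 1, Character 5 the derived state is 'no', and for the remaining characters it is 'yes'.
Character 1 (derived state 'no') is unique to Delta (autapomorphy; uninformative for grouping).
Only Alpha and Delta show the derived state 'yes' for Character 2, supporting them as a clade.
Character 3: derived state 'yes' in Zeta only — an autapomorphy, so it tells us nothing about relationships among taxa.
All ingroup taxa share the derived state 'yes' for Character 4; it defines the ingroup but does not resolve relationships within it.
Character 5: derived state 'no' in Gamma and Zeta only — synapomorphy for {Gamma, Zeta}.
Character 6: derived state 'yes' in Alpha, Delta, and Theta only — synapomorphy for {Alpha, Delta, Theta}.
Most parsimonious ingroup topology: ((Gamma,Zeta),((Delta,Alpha),Theta)).
Changes per character on this tree: Character 1: 1; Character 2: 1; Character 3: 1; Character 4: 1; Character 5: 1; Character 6: 1.
Total = 6.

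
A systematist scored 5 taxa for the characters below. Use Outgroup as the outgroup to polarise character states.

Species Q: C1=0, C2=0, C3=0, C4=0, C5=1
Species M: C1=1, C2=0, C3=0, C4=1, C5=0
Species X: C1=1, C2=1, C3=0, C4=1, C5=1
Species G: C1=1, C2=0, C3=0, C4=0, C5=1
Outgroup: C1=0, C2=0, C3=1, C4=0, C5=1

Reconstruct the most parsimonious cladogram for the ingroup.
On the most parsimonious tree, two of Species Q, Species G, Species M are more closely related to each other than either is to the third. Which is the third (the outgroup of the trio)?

Character polarity is set by the outgroup: the derived state is whichever differs from the outgroup's state, so for C3, C5 the derived state is '0', and for the remaining characters it is '1'.
Only Species G, Species M, and Species X show the derived state '1' for C1, supporting them as a clade.
C2 (derived state '1') is unique to Species X (autapomorphy; uninformative for grouping).
C3 (derived state '0') is shared by all ingroup taxa — unites the whole ingroup.
C4: derived state '1' in Species M and Species X only — synapomorphy for {Species M, Species X}.
C5: derived state '0' in Species M only — an autapomorphy, so it tells us nothing about relationships among taxa.
Most parsimonious ingroup topology: (((Species X,Species M),Species G),Species Q).
Species G and Species M share a more recent common ancestor with each other than either does with Species Q, so Species Q is the least closely related of the three.

Species Q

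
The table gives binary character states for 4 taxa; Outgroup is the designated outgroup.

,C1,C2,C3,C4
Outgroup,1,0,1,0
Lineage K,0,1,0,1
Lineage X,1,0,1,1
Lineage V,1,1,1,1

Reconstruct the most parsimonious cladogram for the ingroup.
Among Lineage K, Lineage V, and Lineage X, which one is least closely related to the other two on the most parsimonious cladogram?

Lineage X

Character polarity is set by the outgroup: the derived state is whichever differs from the outgroup's state, so for C1, C3 the derived state is '0', and for the remaining characters it is '1'.
C1: derived state '0' in Lineage K only — an autapomorphy, so it tells us nothing about relationships among taxa.
C2 (derived state '1') is shared by Lineage K and Lineage V — a synapomorphy uniting that clade.
C3 (derived state '0') is unique to Lineage K (autapomorphy; uninformative for grouping).
All ingroup taxa share the derived state '1' for C4; it defines the ingroup but does not resolve relationships within it.
Most parsimonious ingroup topology: ((Lineage K,Lineage V),Lineage X).
Lineage V and Lineage K share a more recent common ancestor with each other than either does with Lineage X, so Lineage X is the least closely related of the three.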